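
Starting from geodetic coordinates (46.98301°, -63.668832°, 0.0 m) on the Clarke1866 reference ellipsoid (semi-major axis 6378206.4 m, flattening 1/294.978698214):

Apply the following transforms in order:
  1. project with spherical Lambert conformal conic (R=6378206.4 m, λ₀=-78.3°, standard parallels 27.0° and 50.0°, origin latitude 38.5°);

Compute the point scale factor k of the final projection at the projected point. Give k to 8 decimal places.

0.99033741

start: φ=46.983010°, λ=-63.668832°, h=0.000 m
→ into lcc (λ₀=-78.3°): φ=46.98301000°, λ−λ₀=14.63116800°
scale k = 0.99033741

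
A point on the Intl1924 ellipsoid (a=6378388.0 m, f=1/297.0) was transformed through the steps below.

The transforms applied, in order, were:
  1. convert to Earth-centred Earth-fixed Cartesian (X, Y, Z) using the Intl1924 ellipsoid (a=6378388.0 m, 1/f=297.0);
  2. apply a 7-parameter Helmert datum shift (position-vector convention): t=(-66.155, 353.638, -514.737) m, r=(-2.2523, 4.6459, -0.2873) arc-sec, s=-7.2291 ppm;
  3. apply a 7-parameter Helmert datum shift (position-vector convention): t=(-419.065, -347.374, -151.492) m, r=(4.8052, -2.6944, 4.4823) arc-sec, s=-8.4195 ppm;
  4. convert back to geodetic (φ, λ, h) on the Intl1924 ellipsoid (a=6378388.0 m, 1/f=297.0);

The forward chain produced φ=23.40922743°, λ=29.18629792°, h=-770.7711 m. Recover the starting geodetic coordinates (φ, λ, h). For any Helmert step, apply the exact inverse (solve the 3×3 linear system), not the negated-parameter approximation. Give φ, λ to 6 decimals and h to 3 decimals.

start: φ=23.409227°, λ=29.186298°, h=-770.771 m
→ ECEF (a=6378388.000, f=1/297.0): X=5112329.5029, Y=2855580.1293, Z=2518100.4077
→ Helmert⁻¹: X=5112886.5700, Y=2855899.1051, Z=2518139.7818
→ Helmert⁻¹: X=5112928.9761, Y=2855545.7278, Z=2518819.0710
→ geod (Bowring, a=6378388.000): φ=23.41336500°, λ=29.18314400°, h=-20.3340 m

φ=23.413365°, λ=29.183144°, h=-20.334 m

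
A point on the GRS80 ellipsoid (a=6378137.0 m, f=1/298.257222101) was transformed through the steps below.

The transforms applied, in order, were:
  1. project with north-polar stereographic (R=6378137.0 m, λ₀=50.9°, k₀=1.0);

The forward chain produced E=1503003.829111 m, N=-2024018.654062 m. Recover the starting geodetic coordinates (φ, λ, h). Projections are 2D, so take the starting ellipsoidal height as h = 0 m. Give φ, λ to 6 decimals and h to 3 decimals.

φ=67.641188°, λ=87.496988°, h=0.000 m

start: E=1503003.8291, N=-2024018.6541 m
→ stereo⁻¹: φ=67.64118800°, λ=87.49698800°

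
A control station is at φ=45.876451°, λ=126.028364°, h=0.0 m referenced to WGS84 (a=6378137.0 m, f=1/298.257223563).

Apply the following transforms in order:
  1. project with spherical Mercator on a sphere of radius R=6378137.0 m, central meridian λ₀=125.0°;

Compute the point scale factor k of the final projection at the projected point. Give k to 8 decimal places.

1.43635257

start: φ=45.876451°, λ=126.028364°, h=0.000 m
→ into merc (λ₀=125.0°): φ=45.87645100°, λ−λ₀=1.02836400°
scale k = 1.43635257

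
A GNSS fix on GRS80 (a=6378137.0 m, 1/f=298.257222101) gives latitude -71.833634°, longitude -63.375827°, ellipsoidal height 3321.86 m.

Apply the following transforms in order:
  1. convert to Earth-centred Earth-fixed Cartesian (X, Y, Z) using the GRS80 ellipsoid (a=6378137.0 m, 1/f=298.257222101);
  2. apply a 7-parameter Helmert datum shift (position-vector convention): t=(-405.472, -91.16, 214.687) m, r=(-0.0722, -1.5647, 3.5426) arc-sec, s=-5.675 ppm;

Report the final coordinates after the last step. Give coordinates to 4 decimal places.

X=893980.0909 m, Y=-1784091.5517 m, Z=-6040823.9614 m

start: φ=-71.833634°, λ=-63.375827°, h=3321.860 m
→ ECEF (a=6378137.000, f=1/298.257222101): X=894314.1711, Y=-1784023.7613, Z=-6041080.3402
→ Helmert 7p (PV): X=893980.0909, Y=-1784091.5517, Z=-6040823.9614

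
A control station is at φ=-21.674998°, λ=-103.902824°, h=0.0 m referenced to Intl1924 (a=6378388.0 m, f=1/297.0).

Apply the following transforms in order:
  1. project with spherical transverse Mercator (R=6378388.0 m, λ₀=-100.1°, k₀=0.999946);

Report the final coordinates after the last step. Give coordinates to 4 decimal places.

E=-393600.8678 m, N=-2417643.5661 m

start: φ=-21.674998°, λ=-103.902824°, h=0.000 m
→ tm (R=6378388.0, λ₀=-100.1°): E=-393600.8678, N=-2417643.5661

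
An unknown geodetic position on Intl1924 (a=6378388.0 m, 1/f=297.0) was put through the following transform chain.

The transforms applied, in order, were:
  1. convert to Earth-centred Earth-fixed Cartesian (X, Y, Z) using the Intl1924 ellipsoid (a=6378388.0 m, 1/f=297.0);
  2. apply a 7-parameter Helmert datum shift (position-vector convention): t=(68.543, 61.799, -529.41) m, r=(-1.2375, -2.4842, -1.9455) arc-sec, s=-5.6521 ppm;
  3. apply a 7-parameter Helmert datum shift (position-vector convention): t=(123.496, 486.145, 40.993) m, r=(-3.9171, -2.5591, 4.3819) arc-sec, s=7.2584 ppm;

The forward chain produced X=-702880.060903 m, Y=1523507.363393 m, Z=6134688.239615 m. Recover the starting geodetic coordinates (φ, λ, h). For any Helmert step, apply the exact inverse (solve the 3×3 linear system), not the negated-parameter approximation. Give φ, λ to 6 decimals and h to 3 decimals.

start: X=-702880.0609, Y=1523507.3634, Z=6134688.2396 m
→ Helmert⁻¹: X=-702889.9898, Y=1522908.5953, Z=6134640.3609
→ Helmert⁻¹: X=-702902.9783, Y=1522811.9651, Z=6135222.0495
→ geod (Bowring, a=6378388.000): φ=74.80840300°, λ=114.77720900°, h=1945.9040 m

φ=74.808403°, λ=114.777209°, h=1945.904 m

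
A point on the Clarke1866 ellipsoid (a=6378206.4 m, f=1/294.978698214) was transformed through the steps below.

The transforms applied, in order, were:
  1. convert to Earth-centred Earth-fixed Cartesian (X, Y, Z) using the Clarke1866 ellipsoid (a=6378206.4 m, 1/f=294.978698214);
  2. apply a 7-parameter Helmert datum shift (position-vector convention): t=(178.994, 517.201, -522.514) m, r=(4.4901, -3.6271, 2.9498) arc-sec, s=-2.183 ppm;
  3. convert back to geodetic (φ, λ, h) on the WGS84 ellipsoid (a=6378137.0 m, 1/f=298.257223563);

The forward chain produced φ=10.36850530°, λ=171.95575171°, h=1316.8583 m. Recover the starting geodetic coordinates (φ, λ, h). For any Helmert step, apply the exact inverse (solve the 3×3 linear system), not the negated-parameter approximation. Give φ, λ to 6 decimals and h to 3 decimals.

φ=10.374568°, λ=171.959586°, h=1466.408 m

start: φ=10.368505°, λ=171.955752°, h=1316.858 m
→ ECEF (a=6378137.000, f=1/298.257223563): X=-6214207.6282, Y=878244.3477, Z=1140603.2828
→ Helmert⁻¹: X=-6214367.5662, Y=877842.7775, Z=1141218.4561
→ geod (Bowring, a=6378206.400): φ=10.37456800°, λ=171.95958600°, h=1466.4080 m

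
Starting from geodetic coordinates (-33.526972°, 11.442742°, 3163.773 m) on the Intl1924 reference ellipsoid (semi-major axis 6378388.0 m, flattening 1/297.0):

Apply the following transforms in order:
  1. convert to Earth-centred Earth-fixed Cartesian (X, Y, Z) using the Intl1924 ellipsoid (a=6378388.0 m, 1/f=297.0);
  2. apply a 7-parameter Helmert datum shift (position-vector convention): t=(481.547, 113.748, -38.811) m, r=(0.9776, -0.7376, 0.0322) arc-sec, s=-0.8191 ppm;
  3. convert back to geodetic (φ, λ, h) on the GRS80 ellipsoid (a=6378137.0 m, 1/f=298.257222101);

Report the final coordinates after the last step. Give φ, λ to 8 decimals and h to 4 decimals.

φ=-33.52378994°, λ=11.44307097°, h=3815.3640 m

start: φ=-33.526972°, λ=11.442742°, h=3163.773 m
→ ECEF (a=6378388.000, f=1/297.0): X=5219439.3700, Y=1056476.1412, Z=-3504629.1930
→ Helmert 7p (PV): X=5219929.0093, Y=1056606.4489, Z=-3504641.4615
→ geod (Bowring, a=6378137.000): φ=-33.52378994°, λ=11.44307097°, h=3815.3640 m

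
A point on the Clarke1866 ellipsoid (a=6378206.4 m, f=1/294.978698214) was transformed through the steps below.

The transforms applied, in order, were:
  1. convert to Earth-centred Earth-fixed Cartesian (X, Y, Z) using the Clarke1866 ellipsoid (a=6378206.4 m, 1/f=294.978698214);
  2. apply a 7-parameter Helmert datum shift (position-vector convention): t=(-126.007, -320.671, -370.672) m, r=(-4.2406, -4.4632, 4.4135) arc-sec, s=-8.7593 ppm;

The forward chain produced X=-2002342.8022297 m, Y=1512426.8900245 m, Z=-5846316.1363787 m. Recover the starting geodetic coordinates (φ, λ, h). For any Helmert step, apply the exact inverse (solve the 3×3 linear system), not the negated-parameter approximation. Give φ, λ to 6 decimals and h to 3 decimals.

φ=-66.907015°, λ=142.925953°, h=1910.252 m

start: X=-2002342.8022, Y=1512426.8900, Z=-5846316.1364 m
→ Helmert⁻¹: X=-2002328.4562, Y=1512923.8424, Z=-5845922.2402
→ geod (Bowring, a=6378206.400): φ=-66.90701500°, λ=142.92595300°, h=1910.2520 m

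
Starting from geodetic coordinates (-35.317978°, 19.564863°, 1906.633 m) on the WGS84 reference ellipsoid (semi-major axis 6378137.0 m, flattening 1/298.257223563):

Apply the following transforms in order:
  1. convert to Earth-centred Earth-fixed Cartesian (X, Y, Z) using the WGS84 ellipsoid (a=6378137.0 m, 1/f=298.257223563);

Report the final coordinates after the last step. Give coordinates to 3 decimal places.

start: φ=-35.317978°, λ=19.564863°, h=1906.633 m
→ ECEF (a=6378137.000, f=1/298.257223563): X=4910761.9763, Y=1745251.0147, Z=-3667810.5724

X=4910761.976 m, Y=1745251.015 m, Z=-3667810.572 m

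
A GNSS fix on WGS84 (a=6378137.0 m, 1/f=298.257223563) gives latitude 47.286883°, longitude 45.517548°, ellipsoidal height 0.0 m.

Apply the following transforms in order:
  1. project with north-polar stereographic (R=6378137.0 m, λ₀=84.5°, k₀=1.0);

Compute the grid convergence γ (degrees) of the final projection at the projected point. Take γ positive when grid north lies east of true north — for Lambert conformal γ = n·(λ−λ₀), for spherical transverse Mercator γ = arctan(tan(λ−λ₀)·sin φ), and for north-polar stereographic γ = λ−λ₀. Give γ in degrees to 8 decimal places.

start: φ=47.286883°, λ=45.517548°, h=0.000 m
→ into stereo (λ₀=84.5°): φ=47.28688300°, λ−λ₀=-38.98245200°
convergence γ = -38.98245200°

-38.98245200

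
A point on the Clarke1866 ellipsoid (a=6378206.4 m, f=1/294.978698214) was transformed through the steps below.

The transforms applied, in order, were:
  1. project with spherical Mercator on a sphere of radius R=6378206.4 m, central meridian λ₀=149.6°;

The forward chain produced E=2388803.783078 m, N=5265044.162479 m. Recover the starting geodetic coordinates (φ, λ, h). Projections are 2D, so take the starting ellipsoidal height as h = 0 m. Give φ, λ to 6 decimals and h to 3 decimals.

start: E=2388803.7831, N=5265044.1625 m
→ merc⁻¹: φ=42.69054000°, λ=171.05875600°

φ=42.690540°, λ=171.058756°, h=0.000 m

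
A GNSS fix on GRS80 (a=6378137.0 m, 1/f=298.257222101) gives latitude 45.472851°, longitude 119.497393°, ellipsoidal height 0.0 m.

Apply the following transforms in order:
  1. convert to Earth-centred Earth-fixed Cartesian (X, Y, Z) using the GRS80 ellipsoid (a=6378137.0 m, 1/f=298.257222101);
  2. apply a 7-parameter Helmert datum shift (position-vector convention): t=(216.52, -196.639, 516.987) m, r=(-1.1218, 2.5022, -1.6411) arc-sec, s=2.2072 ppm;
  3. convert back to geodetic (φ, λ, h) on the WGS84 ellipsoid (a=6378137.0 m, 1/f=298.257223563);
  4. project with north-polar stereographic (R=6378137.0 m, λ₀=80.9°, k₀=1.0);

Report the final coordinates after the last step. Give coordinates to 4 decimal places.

E=3257289.2649 m, N=-4081066.2703 m

start: φ=45.472851°, λ=119.497393°, h=0.000 m
→ ECEF (a=6378137.000, f=1/298.257222101): X=-2206017.4212, Y=3899536.5767, Z=4524353.7900
→ Helmert 7p (PV): X=-2205719.8594, Y=3899390.7029, Z=4524886.3162
→ geod (Bowring, a=6378137.000): φ=45.47796506°, λ=119.49499930°, h=187.8986 m
→ stereo (R=6378137.0, λ₀=80.9°): E=3257289.2649, N=-4081066.2703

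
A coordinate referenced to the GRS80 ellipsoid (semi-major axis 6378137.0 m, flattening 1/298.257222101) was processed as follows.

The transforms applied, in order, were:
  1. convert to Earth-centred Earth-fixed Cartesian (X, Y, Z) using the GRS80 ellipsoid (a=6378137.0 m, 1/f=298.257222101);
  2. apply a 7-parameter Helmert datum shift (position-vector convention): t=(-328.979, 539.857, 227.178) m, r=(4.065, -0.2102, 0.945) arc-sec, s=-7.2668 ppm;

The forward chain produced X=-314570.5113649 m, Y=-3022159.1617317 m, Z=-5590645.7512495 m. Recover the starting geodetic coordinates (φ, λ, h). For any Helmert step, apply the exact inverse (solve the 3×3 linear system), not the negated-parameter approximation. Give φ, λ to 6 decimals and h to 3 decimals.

φ=-61.633162°, λ=-95.935336°, h=1871.181 m

start: X=-314570.5114, Y=-3022159.1617, Z=-5590645.7512 m
→ Helmert⁻¹: X=-314263.3625, Y=-3022829.7272, Z=-5590853.6641
→ geod (Bowring, a=6378137.000): φ=-61.63316200°, λ=-95.93533600°, h=1871.1810 m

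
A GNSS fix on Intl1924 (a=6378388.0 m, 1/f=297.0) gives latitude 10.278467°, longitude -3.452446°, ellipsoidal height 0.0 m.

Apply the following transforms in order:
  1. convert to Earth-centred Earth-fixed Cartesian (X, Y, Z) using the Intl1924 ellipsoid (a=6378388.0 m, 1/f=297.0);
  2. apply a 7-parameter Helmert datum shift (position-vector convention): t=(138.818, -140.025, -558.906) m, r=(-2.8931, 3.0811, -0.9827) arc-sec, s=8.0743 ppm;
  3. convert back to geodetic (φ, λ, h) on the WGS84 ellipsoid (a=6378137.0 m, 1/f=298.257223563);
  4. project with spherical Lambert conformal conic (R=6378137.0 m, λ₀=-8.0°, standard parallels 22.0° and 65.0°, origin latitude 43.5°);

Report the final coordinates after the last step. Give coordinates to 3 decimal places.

E=545305.814 m, N=-3631902.265 m

start: φ=10.278467°, λ=-3.452446°, h=0.000 m
→ ECEF (a=6378388.000, f=1/297.0): X=6265309.0121, Y=-377983.4835, Z=1130581.1685
→ Helmert 7p (PV): X=6265513.5056, Y=-378140.5525, Z=1129943.1035
→ geod (Bowring, a=6378137.000): φ=10.27215760°, λ=-3.45376472°, h=344.4425 m
→ lcc (R=6378137.0, λ₀=-8.0°): E=545305.8137, N=-3631902.2651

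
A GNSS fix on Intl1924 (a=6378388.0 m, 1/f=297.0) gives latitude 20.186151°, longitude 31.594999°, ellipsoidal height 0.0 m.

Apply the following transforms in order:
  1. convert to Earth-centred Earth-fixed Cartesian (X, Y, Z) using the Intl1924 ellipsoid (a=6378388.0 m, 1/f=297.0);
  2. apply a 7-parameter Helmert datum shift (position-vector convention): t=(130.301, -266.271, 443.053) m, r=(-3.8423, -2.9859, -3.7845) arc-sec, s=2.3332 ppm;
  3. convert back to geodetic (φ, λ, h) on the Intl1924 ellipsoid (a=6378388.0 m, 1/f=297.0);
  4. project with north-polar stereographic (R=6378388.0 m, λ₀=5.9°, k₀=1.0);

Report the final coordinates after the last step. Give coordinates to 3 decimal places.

start: φ=20.186151°, λ=31.594999°, h=0.000 m
→ ECEF (a=6378388.000, f=1/297.0): X=5101268.5288, Y=3137707.5926, Z=2187077.8872
→ Helmert 7p (PV): X=5101436.6418, Y=3137395.7863, Z=2187541.4402
→ geod (Bowring, a=6378388.000): φ=20.19014369°, λ=31.59161554°, h=141.0578 m
→ stereo (R=6378388.0, λ₀=5.9°): E=3858774.4191, N=-8020944.5767

E=3858774.419 m, N=-8020944.577 m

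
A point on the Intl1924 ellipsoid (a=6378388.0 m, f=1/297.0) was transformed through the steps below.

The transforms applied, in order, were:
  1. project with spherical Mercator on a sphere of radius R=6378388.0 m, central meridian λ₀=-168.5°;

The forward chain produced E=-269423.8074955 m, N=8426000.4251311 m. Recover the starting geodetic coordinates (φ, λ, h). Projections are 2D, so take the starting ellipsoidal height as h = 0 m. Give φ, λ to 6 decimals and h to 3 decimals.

start: E=-269423.8075, N=8426000.4251 m
→ merc⁻¹: φ=60.11626600°, λ=-170.92018000°

φ=60.116266°, λ=-170.920180°, h=0.000 m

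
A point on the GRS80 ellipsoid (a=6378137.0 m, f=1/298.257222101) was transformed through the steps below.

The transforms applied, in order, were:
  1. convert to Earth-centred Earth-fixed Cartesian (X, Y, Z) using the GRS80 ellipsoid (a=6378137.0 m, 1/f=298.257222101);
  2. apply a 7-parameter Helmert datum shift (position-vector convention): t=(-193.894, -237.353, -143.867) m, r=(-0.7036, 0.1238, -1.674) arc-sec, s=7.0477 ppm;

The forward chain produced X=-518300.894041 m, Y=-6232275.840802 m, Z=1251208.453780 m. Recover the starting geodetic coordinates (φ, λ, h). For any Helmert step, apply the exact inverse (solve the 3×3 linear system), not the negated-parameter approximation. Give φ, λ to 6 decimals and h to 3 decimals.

start: X=-518300.8940, Y=-6232275.8408, Z=1251208.4538 m
→ Helmert⁻¹: X=-518053.5221, Y=-6232003.0394, Z=1251321.9325
→ geod (Bowring, a=6378137.000): φ=11.38968600°, λ=-94.75195400°, h=154.3390 m

φ=11.389686°, λ=-94.751954°, h=154.339 m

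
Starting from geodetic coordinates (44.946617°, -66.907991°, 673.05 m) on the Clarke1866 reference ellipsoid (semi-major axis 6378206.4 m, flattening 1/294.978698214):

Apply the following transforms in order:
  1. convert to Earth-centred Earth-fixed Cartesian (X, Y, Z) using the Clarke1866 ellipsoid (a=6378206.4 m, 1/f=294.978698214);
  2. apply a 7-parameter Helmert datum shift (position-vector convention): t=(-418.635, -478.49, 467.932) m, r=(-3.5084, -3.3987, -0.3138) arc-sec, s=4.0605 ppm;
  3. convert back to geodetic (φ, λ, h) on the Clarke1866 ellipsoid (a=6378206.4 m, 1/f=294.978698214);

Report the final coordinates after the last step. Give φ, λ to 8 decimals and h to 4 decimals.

start: φ=44.946617°, λ=-66.907991°, h=673.050 m
→ ECEF (a=6378206.400, f=1/294.978698214): X=1773722.6478, Y=-4160042.1870, Z=4483423.9085
→ Helmert 7p (PV): X=1773231.0108, Y=-4160464.0075, Z=4484010.0311
→ geod (Bowring, a=6378206.400): φ=44.94910829°, λ=-66.91581635°, h=1225.3054 m

φ=44.94910829°, λ=-66.91581635°, h=1225.3054 m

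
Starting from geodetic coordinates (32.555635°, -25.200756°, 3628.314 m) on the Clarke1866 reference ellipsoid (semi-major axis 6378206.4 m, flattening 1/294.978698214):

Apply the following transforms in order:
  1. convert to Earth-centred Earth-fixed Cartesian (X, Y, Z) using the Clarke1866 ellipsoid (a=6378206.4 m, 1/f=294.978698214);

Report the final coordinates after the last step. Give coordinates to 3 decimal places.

X=4871856.253 m, Y=-2292600.053 m, Z=3414296.210 m

start: φ=32.555635°, λ=-25.200756°, h=3628.314 m
→ ECEF (a=6378206.400, f=1/294.978698214): X=4871856.2533, Y=-2292600.0533, Z=3414296.2101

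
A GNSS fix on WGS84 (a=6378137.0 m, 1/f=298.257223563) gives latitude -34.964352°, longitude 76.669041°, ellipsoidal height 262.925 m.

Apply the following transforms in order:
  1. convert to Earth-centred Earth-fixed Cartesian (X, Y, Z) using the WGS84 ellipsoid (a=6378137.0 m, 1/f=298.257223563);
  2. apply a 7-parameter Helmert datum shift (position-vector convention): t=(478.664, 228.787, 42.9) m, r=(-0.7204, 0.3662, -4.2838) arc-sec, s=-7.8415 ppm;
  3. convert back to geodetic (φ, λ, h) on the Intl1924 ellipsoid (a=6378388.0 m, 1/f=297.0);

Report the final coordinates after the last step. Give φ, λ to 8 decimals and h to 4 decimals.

start: φ=-34.964352°, λ=76.669041°, h=262.925 m
→ ECEF (a=6378137.000, f=1/298.257223563): X=1206581.0153, Y=5091905.9279, Z=-3634777.2966
→ Helmert 7p (PV): X=1207149.5149, Y=5092057.0333, Z=-3634725.8205
→ geod (Bowring, a=6378388.000): φ=-34.96330773°, λ=76.66336593°, h=240.3046 m

φ=-34.96330773°, λ=76.66336593°, h=240.3046 m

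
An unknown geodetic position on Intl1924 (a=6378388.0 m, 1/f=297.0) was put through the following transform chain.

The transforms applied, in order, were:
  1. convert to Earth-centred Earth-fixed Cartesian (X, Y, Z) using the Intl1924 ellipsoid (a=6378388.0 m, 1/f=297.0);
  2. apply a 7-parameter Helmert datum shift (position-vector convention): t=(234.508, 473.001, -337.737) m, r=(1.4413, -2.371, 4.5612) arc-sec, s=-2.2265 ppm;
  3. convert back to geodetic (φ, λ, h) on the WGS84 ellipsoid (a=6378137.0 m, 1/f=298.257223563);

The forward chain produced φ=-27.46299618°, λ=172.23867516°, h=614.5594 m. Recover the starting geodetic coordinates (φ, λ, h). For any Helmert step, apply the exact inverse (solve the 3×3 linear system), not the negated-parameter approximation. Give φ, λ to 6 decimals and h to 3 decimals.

φ=-27.459663°, λ=172.242720°, h=390.715 m

start: φ=-27.462996°, λ=172.238675°, h=614.559 m
→ ECEF (a=6378137.000, f=1/298.257223563): X=-5612069.7262, Y=764899.0029, Z=-2924115.9673
→ Helmert⁻¹: X=-5612333.4317, Y=764531.3813, Z=-2923725.5689
→ geod (Bowring, a=6378388.000): φ=-27.45966300°, λ=172.24272000°, h=390.7150 m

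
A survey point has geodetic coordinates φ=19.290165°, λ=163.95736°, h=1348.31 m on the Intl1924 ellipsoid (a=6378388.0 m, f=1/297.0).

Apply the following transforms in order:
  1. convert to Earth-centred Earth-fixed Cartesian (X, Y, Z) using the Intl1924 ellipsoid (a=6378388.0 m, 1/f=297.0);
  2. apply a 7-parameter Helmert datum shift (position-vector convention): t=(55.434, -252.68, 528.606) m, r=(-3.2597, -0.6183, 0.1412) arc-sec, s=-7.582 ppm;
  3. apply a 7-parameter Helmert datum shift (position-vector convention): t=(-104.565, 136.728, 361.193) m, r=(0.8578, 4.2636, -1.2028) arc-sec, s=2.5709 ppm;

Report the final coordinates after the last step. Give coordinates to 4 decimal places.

start: φ=19.290165°, λ=163.957360°, h=1348.310 m
→ ECEF (a=6378388.000, f=1/297.0): X=-5789184.6984, Y=1664685.6014, Z=2094163.8226
→ Helmert 7p (PV): X=-5789092.7878, Y=1664449.4315, Z=2094632.8895
→ Helmert 7p (PV): X=-5789159.2327, Y=1664615.4859, Z=2095126.0535

X=-5789159.2327 m, Y=1664615.4859 m, Z=2095126.0535 m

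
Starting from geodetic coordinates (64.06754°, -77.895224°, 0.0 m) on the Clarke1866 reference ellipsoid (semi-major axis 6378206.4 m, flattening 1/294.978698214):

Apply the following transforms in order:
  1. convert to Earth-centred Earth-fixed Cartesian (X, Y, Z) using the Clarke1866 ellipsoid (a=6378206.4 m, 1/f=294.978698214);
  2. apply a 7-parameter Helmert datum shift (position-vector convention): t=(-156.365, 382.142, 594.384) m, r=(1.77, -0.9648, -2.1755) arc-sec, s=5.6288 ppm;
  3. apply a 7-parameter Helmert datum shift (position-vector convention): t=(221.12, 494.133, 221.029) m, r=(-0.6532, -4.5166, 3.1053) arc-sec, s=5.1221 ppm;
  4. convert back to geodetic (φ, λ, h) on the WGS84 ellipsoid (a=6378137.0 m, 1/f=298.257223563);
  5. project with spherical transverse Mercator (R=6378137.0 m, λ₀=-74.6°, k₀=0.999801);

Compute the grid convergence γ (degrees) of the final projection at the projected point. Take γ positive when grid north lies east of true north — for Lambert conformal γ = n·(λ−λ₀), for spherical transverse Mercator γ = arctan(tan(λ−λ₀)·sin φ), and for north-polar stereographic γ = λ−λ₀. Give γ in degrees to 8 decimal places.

start: φ=64.067540°, λ=-77.895224°, h=0.000 m
→ ECEF (a=6378206.400, f=1/294.978698214): X=586515.9965, Y=-2734740.4649, Z=5712819.0137
→ Helmert 7p (PV): X=586307.3673, Y=-2734428.9255, Z=5713424.8299
→ Helmert 7p (PV): X=586447.5492, Y=-2733921.8783, Z=5713696.6216
→ geod (Bowring, a=6378137.000): φ=64.07587274°, λ=-77.89307791°, h=310.1246 m
→ into tm (λ₀=-74.6°): φ=64.07587274°, λ−λ₀=-3.29307791°
convergence γ = -2.96233100°

-2.96233100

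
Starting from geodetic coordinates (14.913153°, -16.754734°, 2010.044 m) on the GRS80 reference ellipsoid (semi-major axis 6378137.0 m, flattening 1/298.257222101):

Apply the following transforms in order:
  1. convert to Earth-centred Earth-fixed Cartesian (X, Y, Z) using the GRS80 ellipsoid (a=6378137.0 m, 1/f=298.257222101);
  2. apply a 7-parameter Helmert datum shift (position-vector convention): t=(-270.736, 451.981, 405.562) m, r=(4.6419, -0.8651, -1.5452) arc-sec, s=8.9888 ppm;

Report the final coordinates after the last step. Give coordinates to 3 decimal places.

start: φ=14.913153°, λ=-16.754734°, h=2010.044 m
→ ECEF (a=6378137.000, f=1/298.257222101): X=5904823.7127, Y=-1777682.3087, Z=1631333.5169
→ Helmert 7p (PV): X=5904585.8945, Y=-1777327.2551, Z=1631738.5021

X=5904585.895 m, Y=-1777327.255 m, Z=1631738.502 m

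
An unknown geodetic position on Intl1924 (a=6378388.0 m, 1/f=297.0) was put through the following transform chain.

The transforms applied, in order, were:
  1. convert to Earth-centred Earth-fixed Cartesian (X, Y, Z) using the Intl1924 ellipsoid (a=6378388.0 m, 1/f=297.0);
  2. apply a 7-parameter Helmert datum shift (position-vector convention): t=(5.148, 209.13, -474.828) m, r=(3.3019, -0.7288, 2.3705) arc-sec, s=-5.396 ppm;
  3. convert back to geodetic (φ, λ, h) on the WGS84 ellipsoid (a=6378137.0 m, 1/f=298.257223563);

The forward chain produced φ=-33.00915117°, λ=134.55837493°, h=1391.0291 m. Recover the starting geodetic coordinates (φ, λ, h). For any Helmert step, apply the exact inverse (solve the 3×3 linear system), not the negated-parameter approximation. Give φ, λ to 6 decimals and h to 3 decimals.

φ=-33.007539°, λ=134.559834°, h=821.046 m

start: φ=-33.009151°, λ=134.558375°, h=1391.029 m
→ ECEF (a=6378137.000, f=1/298.257223563): X=-3757320.6196, Y=3815693.1385, Z=-3455567.5642
→ Helmert⁻¹: X=-3757314.4008, Y=3815492.4676, Z=-3455159.1828
→ geod (Bowring, a=6378388.000): φ=-33.00753900°, λ=134.55983400°, h=821.0460 m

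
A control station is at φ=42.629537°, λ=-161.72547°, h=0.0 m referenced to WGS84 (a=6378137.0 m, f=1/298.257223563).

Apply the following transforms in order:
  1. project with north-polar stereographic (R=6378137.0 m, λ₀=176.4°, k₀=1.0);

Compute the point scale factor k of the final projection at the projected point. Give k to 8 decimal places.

start: φ=42.629537°, λ=-161.725470°, h=0.000 m
→ into stereo (λ₀=176.4°): φ=42.62953700°, λ−λ₀=21.87453000°
scale k = 1.19242428

1.19242428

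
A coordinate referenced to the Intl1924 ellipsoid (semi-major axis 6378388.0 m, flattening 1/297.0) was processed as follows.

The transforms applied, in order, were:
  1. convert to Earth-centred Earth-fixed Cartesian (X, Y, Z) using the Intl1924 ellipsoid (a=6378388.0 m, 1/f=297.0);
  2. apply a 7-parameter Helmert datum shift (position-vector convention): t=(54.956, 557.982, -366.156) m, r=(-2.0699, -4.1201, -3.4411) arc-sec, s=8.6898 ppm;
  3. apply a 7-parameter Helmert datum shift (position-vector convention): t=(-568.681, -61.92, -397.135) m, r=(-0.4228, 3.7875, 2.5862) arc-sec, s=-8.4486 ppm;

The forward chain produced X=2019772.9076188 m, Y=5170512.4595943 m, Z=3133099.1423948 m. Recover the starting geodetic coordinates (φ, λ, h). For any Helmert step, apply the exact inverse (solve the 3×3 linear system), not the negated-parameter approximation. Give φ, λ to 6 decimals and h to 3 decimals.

φ=29.614771°, λ=68.655986°, h=1123.221 m

start: X=2019772.9076, Y=5170512.4596, Z=3133099.1424 m
→ Helmert⁻¹: X=2020365.9483, Y=5170586.3091, Z=3133570.4485
→ Helmert⁻¹: X=2020269.7854, Y=5169985.6555, Z=3133920.8986
→ geod (Bowring, a=6378388.000): φ=29.61477100°, λ=68.65598600°, h=1123.2210 m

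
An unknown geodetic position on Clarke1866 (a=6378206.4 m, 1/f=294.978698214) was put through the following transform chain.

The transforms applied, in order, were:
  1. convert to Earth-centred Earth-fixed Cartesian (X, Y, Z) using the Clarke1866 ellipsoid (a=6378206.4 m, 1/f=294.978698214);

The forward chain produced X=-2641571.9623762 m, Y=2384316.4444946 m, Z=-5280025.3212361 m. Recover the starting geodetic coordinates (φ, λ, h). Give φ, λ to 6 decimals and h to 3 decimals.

start: X=-2641571.9624, Y=2384316.4445, Z=-5280025.3212 m
→ geod (Bowring, a=6378206.400): φ=-56.20185900°, λ=137.93018900°, h=3909.6140 m

φ=-56.201859°, λ=137.930189°, h=3909.614 m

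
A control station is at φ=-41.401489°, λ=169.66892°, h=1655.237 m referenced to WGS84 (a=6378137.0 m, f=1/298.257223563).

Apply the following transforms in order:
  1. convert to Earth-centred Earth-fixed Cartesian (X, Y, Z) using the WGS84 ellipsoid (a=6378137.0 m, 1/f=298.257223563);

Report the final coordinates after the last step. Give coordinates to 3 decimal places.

X=-4714766.392 m, Y=859460.511 m, Z=-4197066.447 m

start: φ=-41.401489°, λ=169.668920°, h=1655.237 m
→ ECEF (a=6378137.000, f=1/298.257223563): X=-4714766.3921, Y=859460.5112, Z=-4197066.4475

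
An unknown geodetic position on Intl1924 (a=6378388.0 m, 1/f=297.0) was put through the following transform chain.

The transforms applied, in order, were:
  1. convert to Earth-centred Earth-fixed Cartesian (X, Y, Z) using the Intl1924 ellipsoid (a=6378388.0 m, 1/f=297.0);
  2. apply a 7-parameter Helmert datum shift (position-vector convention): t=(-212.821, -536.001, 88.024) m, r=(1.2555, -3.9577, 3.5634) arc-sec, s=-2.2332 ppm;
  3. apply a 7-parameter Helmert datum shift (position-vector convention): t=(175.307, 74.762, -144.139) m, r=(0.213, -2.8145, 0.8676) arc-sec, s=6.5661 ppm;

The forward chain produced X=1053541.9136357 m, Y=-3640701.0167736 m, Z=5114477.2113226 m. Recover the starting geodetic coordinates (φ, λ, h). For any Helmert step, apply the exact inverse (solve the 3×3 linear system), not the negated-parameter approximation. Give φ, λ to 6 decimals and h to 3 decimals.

φ=53.647735°, λ=-73.856830°, h=992.086 m

start: X=1053541.9136, Y=-3640701.0168, Z=5114477.2113 m
→ Helmert⁻¹: X=1053414.1651, Y=-3640751.0226, Z=5114577.1531
→ Helmert⁻¹: X=1053664.5857, Y=-3640210.2227, Z=5114502.4910
→ geod (Bowring, a=6378388.000): φ=53.64773500°, λ=-73.85683000°, h=992.0860 m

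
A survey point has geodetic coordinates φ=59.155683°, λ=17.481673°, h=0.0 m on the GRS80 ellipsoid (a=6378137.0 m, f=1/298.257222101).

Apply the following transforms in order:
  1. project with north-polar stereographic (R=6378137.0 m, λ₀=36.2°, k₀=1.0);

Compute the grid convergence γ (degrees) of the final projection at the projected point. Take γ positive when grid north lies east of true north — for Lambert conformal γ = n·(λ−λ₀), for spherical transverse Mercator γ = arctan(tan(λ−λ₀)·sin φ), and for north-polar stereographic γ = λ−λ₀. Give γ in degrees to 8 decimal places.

-18.71832700

start: φ=59.155683°, λ=17.481673°, h=0.000 m
→ into stereo (λ₀=36.2°): φ=59.15568300°, λ−λ₀=-18.71832700°
convergence γ = -18.71832700°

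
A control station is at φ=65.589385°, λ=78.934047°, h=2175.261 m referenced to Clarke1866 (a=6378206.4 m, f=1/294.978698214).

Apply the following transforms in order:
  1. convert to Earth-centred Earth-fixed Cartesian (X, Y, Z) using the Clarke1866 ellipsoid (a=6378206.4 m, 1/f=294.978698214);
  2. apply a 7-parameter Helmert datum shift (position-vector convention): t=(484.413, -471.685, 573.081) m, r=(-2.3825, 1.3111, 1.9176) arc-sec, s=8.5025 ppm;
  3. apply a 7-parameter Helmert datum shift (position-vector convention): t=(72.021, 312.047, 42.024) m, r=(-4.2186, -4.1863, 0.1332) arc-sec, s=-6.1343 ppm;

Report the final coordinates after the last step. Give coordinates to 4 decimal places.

X=507989.0000 m, Y=2595140.5088 m, Z=5787518.3867 m

start: φ=65.589385°, λ=78.934047°, h=2175.261 m
→ ECEF (a=6378206.400, f=1/294.978698214): X=507537.8466, Y=2595103.7398, Z=5786965.5392
→ Helmert 7p (PV): X=508039.2331, Y=2594725.6822, Z=5787554.6222
→ Helmert 7p (PV): X=507989.0000, Y=2595140.5088, Z=5787518.3867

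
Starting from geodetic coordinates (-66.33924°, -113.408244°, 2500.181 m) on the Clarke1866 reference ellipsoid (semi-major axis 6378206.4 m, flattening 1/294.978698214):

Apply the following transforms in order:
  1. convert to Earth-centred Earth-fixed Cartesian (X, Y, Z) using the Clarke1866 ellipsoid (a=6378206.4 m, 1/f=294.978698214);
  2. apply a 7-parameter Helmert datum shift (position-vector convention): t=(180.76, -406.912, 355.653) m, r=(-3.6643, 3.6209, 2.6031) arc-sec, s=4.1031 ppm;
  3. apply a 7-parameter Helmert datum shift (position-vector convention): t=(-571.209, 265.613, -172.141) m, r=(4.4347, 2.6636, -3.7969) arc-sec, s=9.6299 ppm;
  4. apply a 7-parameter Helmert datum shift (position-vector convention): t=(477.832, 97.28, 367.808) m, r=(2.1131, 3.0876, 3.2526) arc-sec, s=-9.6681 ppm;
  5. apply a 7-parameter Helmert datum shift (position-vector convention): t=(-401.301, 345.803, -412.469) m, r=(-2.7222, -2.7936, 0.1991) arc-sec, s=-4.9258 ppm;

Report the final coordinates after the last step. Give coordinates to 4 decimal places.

start: φ=-66.339240°, λ=-113.408244°, h=2500.181 m
→ ECEF (a=6378206.400, f=1/294.978698214): X=-1020217.8955, Y=-2356654.0758, Z=-5821331.9500
→ Helmert 7p (PV): X=-1020113.7717, Y=-2357186.9494, Z=-5820940.4067
→ Helmert 7p (PV): X=-1020813.3650, Y=-2356800.1059, Z=-5821206.1095
→ Helmert 7p (PV): X=-1020375.6369, Y=-2356636.5019, Z=-5820790.8853
→ Helmert 7p (PV): X=-1020690.8020, Y=-2356356.8956, Z=-5821157.4001

X=-1020690.8020 m, Y=-2356356.8956 m, Z=-5821157.4001 m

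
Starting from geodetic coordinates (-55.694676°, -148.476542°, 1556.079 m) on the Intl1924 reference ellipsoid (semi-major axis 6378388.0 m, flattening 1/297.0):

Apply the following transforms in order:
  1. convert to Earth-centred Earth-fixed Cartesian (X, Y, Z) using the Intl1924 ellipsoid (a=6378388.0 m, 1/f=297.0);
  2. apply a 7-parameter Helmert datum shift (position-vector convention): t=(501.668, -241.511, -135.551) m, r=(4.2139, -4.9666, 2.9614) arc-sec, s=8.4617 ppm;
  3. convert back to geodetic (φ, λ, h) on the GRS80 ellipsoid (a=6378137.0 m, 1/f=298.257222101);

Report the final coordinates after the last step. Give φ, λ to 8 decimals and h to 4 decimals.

start: φ=-55.694676°, λ=-148.476542°, h=1556.079 m
→ ECEF (a=6378388.000, f=1/297.0): X=-3072167.9077, Y=-1884357.4913, Z=-5246751.0393
→ Helmert 7p (PV): X=-3071538.8447, Y=-1884551.8658, Z=-5247043.4583
→ geod (Bowring, a=6378137.000): φ=-55.69861436°, λ=-148.46867814°, h=1741.4434 m

φ=-55.69861436°, λ=-148.46867814°, h=1741.4434 m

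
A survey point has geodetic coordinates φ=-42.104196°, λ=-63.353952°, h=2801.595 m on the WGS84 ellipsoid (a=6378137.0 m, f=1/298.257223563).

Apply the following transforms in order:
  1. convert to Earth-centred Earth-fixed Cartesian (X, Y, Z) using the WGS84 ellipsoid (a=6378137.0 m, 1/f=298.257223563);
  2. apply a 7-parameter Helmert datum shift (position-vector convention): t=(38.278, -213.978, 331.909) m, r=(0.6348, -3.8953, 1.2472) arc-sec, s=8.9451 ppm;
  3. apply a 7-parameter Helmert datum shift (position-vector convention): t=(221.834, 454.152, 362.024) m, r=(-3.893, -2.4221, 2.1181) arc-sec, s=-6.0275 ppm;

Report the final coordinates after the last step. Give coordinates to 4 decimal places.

X=2126843.9468 m, Y=-4237573.4670 m, Z=-4255262.4045 m

start: φ=-42.104196°, λ=-63.353952°, h=2801.595 m
→ ECEF (a=6378137.000, f=1/298.257223563): X=2126378.1384, Y=-4237768.7495, Z=-4256075.9904
→ Helmert 7p (PV): X=2126541.4378, Y=-4237994.6787, Z=-4255755.0378
→ Helmert 7p (PV): X=2126843.9468, Y=-4237573.4670, Z=-4255262.4045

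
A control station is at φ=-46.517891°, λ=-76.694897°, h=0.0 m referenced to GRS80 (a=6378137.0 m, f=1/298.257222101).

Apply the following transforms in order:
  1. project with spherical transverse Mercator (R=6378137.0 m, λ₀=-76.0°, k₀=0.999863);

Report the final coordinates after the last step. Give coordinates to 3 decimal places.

start: φ=-46.517891°, λ=-76.694897°, h=0.000 m
→ tm (R=6378137.0, λ₀=-76.0°): E=-53223.1820, N=-5177872.6960

E=-53223.182 m, N=-5177872.696 m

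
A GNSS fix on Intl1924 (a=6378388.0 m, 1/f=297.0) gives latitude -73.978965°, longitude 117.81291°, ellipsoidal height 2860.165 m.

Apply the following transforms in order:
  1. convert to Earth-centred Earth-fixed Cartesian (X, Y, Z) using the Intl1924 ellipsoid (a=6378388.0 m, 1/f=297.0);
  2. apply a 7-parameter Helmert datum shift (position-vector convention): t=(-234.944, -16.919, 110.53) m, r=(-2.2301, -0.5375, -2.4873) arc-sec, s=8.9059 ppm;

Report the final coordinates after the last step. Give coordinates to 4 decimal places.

start: φ=-73.978965°, λ=117.812910°, h=2860.165 m
→ ECEF (a=6378388.000, f=1/297.0): X=-824296.0770, Y=1562563.1152, Z=-6111186.9818
→ Helmert 7p (PV): X=-824503.5943, Y=1562503.9786, Z=-6111149.9198

X=-824503.5943 m, Y=1562503.9786 m, Z=-6111149.9198 m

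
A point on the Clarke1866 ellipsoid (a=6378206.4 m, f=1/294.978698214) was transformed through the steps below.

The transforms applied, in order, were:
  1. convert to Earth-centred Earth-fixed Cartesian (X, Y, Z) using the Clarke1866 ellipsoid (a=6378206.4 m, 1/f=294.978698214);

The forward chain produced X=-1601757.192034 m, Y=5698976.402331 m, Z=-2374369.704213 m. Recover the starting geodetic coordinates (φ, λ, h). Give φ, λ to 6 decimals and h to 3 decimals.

φ=-21.989939°, λ=105.698576°, h=3015.317 m

start: X=-1601757.1920, Y=5698976.4023, Z=-2374369.7042 m
→ geod (Bowring, a=6378206.400): φ=-21.98993900°, λ=105.69857600°, h=3015.3170 m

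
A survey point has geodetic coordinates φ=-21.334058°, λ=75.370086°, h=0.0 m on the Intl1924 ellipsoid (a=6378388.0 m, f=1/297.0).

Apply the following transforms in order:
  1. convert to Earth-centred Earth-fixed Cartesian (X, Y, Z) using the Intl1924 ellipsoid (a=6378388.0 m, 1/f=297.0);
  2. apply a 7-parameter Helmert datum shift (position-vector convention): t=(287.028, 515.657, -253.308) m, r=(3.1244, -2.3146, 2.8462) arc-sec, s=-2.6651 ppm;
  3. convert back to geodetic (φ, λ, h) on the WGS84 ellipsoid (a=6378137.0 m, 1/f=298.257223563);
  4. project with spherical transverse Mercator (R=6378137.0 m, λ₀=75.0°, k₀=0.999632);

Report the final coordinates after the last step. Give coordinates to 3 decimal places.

start: φ=-21.334058°, λ=75.370086°, h=0.000 m
→ ECEF (a=6378388.000, f=1/297.0): X=1501291.7876, Y=5751236.5445, Z=-2305915.5722
→ Helmert 7p (PV): X=1501521.3305, Y=5751792.5186, Z=-2306058.7713
→ geod (Bowring, a=6378137.000): φ=-21.33274690°, λ=75.36929878°, h=846.1299 m
→ tm (R=6378137.0, λ₀=75.0°): E=38279.5298, N=-2373921.4922

E=38279.530 m, N=-2373921.492 m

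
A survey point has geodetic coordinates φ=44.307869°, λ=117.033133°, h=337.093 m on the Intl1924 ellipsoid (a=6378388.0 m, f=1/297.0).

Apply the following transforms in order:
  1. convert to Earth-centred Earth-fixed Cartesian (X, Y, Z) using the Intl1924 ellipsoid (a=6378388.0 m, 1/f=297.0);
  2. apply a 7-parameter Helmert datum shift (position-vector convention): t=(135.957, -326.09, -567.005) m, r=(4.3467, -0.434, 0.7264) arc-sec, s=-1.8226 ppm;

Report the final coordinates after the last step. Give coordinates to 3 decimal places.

X=-2077929.148 m, Y=4072135.330 m, Z=4432456.213 m

start: φ=44.307869°, λ=117.033133°, h=337.093 m
→ ECEF (a=6378388.000, f=1/297.0): X=-2078045.2232, Y=4072569.5782, Z=4432949.8475
→ Helmert 7p (PV): X=-2077929.1483, Y=4072135.3302, Z=4432456.2134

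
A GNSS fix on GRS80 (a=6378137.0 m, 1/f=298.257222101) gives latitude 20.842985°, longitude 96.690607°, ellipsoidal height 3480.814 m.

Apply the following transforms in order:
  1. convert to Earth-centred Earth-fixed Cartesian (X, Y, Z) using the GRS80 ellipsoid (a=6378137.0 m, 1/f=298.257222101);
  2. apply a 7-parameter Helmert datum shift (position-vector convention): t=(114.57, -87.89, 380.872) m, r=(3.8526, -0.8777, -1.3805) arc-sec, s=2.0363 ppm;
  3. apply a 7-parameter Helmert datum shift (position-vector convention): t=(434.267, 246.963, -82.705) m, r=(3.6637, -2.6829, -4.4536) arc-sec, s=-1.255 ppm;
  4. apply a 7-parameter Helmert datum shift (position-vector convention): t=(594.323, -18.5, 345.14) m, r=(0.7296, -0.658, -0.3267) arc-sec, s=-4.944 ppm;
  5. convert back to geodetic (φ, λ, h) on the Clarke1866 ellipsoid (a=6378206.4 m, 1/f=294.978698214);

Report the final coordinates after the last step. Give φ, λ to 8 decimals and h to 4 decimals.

start: φ=20.842985°, λ=96.690607°, h=3480.814 m
→ ECEF (a=6378137.000, f=1/298.257222101): X=-695147.4958, Y=5925892.4048, Z=2256395.5739
→ Helmert 7p (PV): X=-695004.2815, Y=5925779.0894, Z=2256888.7663
→ Helmert 7p (PV): X=-694470.5505, Y=5925993.5347, Z=2256899.4432
→ Helmert 7p (PV): X=-693870.6076, Y=5925938.8535, Z=2257252.1710
→ geod (Bowring, a=6378206.400): φ=20.85196583°, λ=96.67837654°, h=3650.5157 m

φ=20.85196583°, λ=96.67837654°, h=3650.5157 m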